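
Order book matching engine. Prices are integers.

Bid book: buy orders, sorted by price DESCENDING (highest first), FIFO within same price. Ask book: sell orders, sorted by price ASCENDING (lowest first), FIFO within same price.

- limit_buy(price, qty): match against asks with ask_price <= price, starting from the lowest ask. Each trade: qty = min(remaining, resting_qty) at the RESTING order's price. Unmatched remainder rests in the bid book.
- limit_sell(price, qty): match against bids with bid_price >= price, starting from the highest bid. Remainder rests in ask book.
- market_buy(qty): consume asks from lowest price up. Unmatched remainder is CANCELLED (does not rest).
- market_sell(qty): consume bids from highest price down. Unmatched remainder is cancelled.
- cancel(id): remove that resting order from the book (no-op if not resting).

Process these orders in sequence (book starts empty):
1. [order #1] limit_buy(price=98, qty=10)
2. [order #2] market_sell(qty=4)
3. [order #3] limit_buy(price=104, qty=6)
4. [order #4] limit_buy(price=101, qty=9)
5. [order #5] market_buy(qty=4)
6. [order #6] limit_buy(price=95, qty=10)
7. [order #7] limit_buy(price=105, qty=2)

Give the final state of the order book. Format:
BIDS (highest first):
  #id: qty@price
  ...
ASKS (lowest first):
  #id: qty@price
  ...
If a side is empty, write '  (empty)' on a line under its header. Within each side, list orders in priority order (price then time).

After op 1 [order #1] limit_buy(price=98, qty=10): fills=none; bids=[#1:10@98] asks=[-]
After op 2 [order #2] market_sell(qty=4): fills=#1x#2:4@98; bids=[#1:6@98] asks=[-]
After op 3 [order #3] limit_buy(price=104, qty=6): fills=none; bids=[#3:6@104 #1:6@98] asks=[-]
After op 4 [order #4] limit_buy(price=101, qty=9): fills=none; bids=[#3:6@104 #4:9@101 #1:6@98] asks=[-]
After op 5 [order #5] market_buy(qty=4): fills=none; bids=[#3:6@104 #4:9@101 #1:6@98] asks=[-]
After op 6 [order #6] limit_buy(price=95, qty=10): fills=none; bids=[#3:6@104 #4:9@101 #1:6@98 #6:10@95] asks=[-]
After op 7 [order #7] limit_buy(price=105, qty=2): fills=none; bids=[#7:2@105 #3:6@104 #4:9@101 #1:6@98 #6:10@95] asks=[-]

Answer: BIDS (highest first):
  #7: 2@105
  #3: 6@104
  #4: 9@101
  #1: 6@98
  #6: 10@95
ASKS (lowest first):
  (empty)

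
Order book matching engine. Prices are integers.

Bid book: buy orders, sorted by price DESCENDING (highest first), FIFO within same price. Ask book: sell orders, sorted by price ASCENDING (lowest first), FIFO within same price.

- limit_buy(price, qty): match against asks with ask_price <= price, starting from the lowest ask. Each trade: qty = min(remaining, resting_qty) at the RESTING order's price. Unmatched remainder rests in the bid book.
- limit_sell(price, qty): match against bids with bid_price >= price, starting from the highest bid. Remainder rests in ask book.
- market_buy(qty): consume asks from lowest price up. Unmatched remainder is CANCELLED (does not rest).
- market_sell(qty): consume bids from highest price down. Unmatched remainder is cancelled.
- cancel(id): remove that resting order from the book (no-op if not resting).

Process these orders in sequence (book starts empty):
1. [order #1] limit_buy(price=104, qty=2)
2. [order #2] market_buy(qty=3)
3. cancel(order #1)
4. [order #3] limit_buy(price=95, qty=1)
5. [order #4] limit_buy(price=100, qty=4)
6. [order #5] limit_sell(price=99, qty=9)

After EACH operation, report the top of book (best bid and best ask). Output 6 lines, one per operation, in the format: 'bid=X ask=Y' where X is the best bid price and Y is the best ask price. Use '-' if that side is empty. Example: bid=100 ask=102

Answer: bid=104 ask=-
bid=104 ask=-
bid=- ask=-
bid=95 ask=-
bid=100 ask=-
bid=95 ask=99

Derivation:
After op 1 [order #1] limit_buy(price=104, qty=2): fills=none; bids=[#1:2@104] asks=[-]
After op 2 [order #2] market_buy(qty=3): fills=none; bids=[#1:2@104] asks=[-]
After op 3 cancel(order #1): fills=none; bids=[-] asks=[-]
After op 4 [order #3] limit_buy(price=95, qty=1): fills=none; bids=[#3:1@95] asks=[-]
After op 5 [order #4] limit_buy(price=100, qty=4): fills=none; bids=[#4:4@100 #3:1@95] asks=[-]
After op 6 [order #5] limit_sell(price=99, qty=9): fills=#4x#5:4@100; bids=[#3:1@95] asks=[#5:5@99]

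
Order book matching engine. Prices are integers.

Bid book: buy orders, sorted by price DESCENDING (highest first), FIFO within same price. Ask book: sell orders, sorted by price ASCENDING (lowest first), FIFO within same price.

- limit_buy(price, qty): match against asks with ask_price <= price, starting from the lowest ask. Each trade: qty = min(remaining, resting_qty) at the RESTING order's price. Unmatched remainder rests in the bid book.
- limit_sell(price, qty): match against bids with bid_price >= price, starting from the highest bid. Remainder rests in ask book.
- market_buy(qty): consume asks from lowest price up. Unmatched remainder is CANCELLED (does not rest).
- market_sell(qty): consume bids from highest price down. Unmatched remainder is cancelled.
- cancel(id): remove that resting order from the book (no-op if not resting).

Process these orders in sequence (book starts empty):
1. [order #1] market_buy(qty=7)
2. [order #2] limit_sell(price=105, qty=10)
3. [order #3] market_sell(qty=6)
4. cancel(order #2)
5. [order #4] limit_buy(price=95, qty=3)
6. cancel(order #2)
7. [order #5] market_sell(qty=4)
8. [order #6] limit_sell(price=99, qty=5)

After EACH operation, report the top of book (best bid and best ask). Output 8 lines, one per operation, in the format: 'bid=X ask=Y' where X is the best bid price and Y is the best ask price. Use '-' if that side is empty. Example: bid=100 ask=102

Answer: bid=- ask=-
bid=- ask=105
bid=- ask=105
bid=- ask=-
bid=95 ask=-
bid=95 ask=-
bid=- ask=-
bid=- ask=99

Derivation:
After op 1 [order #1] market_buy(qty=7): fills=none; bids=[-] asks=[-]
After op 2 [order #2] limit_sell(price=105, qty=10): fills=none; bids=[-] asks=[#2:10@105]
After op 3 [order #3] market_sell(qty=6): fills=none; bids=[-] asks=[#2:10@105]
After op 4 cancel(order #2): fills=none; bids=[-] asks=[-]
After op 5 [order #4] limit_buy(price=95, qty=3): fills=none; bids=[#4:3@95] asks=[-]
After op 6 cancel(order #2): fills=none; bids=[#4:3@95] asks=[-]
After op 7 [order #5] market_sell(qty=4): fills=#4x#5:3@95; bids=[-] asks=[-]
After op 8 [order #6] limit_sell(price=99, qty=5): fills=none; bids=[-] asks=[#6:5@99]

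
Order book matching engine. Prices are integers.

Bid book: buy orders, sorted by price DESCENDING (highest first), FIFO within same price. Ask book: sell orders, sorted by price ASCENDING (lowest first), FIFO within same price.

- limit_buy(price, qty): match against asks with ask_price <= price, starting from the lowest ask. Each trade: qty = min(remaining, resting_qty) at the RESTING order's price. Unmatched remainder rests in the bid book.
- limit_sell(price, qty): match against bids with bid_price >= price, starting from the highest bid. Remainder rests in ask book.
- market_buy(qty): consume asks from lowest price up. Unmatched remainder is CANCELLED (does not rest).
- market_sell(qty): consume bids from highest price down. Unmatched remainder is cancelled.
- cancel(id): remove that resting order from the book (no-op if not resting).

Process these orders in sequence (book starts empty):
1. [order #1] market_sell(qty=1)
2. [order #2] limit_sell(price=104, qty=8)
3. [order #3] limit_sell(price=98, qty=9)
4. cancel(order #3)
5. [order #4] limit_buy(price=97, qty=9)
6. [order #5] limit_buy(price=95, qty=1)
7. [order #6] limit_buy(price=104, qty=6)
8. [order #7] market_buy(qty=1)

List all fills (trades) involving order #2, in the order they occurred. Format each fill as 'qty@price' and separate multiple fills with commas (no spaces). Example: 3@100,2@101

After op 1 [order #1] market_sell(qty=1): fills=none; bids=[-] asks=[-]
After op 2 [order #2] limit_sell(price=104, qty=8): fills=none; bids=[-] asks=[#2:8@104]
After op 3 [order #3] limit_sell(price=98, qty=9): fills=none; bids=[-] asks=[#3:9@98 #2:8@104]
After op 4 cancel(order #3): fills=none; bids=[-] asks=[#2:8@104]
After op 5 [order #4] limit_buy(price=97, qty=9): fills=none; bids=[#4:9@97] asks=[#2:8@104]
After op 6 [order #5] limit_buy(price=95, qty=1): fills=none; bids=[#4:9@97 #5:1@95] asks=[#2:8@104]
After op 7 [order #6] limit_buy(price=104, qty=6): fills=#6x#2:6@104; bids=[#4:9@97 #5:1@95] asks=[#2:2@104]
After op 8 [order #7] market_buy(qty=1): fills=#7x#2:1@104; bids=[#4:9@97 #5:1@95] asks=[#2:1@104]

Answer: 6@104,1@104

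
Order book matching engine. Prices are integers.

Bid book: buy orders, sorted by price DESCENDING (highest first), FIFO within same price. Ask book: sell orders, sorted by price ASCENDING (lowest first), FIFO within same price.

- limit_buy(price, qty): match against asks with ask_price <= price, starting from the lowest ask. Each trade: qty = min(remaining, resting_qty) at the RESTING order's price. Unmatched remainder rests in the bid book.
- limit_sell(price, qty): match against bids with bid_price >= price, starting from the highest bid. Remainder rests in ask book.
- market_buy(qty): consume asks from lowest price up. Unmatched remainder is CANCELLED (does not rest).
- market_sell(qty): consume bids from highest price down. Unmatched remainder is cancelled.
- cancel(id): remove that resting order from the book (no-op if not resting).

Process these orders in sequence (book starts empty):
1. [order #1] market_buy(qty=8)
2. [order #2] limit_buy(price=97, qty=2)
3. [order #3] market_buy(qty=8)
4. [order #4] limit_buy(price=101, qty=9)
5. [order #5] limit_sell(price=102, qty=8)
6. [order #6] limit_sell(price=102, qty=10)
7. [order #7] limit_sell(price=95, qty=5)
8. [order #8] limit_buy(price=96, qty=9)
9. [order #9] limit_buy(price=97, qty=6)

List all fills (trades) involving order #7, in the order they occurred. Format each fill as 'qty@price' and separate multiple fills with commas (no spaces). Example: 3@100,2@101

After op 1 [order #1] market_buy(qty=8): fills=none; bids=[-] asks=[-]
After op 2 [order #2] limit_buy(price=97, qty=2): fills=none; bids=[#2:2@97] asks=[-]
After op 3 [order #3] market_buy(qty=8): fills=none; bids=[#2:2@97] asks=[-]
After op 4 [order #4] limit_buy(price=101, qty=9): fills=none; bids=[#4:9@101 #2:2@97] asks=[-]
After op 5 [order #5] limit_sell(price=102, qty=8): fills=none; bids=[#4:9@101 #2:2@97] asks=[#5:8@102]
After op 6 [order #6] limit_sell(price=102, qty=10): fills=none; bids=[#4:9@101 #2:2@97] asks=[#5:8@102 #6:10@102]
After op 7 [order #7] limit_sell(price=95, qty=5): fills=#4x#7:5@101; bids=[#4:4@101 #2:2@97] asks=[#5:8@102 #6:10@102]
After op 8 [order #8] limit_buy(price=96, qty=9): fills=none; bids=[#4:4@101 #2:2@97 #8:9@96] asks=[#5:8@102 #6:10@102]
After op 9 [order #9] limit_buy(price=97, qty=6): fills=none; bids=[#4:4@101 #2:2@97 #9:6@97 #8:9@96] asks=[#5:8@102 #6:10@102]

Answer: 5@101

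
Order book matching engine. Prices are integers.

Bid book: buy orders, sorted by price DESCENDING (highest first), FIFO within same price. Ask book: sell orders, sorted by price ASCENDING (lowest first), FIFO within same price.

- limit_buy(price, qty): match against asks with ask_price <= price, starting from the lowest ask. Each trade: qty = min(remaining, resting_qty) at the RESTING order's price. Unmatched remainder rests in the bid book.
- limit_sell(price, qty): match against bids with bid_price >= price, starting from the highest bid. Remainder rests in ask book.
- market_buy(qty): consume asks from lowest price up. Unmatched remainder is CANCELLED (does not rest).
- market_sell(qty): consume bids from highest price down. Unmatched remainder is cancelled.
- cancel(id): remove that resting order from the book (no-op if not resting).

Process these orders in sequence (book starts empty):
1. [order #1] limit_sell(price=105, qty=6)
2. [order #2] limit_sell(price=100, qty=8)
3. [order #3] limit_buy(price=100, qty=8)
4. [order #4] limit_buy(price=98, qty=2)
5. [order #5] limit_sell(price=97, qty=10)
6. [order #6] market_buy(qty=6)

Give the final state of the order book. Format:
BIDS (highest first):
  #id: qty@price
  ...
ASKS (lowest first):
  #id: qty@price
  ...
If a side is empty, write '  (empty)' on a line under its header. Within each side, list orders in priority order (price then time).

Answer: BIDS (highest first):
  (empty)
ASKS (lowest first):
  #5: 2@97
  #1: 6@105

Derivation:
After op 1 [order #1] limit_sell(price=105, qty=6): fills=none; bids=[-] asks=[#1:6@105]
After op 2 [order #2] limit_sell(price=100, qty=8): fills=none; bids=[-] asks=[#2:8@100 #1:6@105]
After op 3 [order #3] limit_buy(price=100, qty=8): fills=#3x#2:8@100; bids=[-] asks=[#1:6@105]
After op 4 [order #4] limit_buy(price=98, qty=2): fills=none; bids=[#4:2@98] asks=[#1:6@105]
After op 5 [order #5] limit_sell(price=97, qty=10): fills=#4x#5:2@98; bids=[-] asks=[#5:8@97 #1:6@105]
After op 6 [order #6] market_buy(qty=6): fills=#6x#5:6@97; bids=[-] asks=[#5:2@97 #1:6@105]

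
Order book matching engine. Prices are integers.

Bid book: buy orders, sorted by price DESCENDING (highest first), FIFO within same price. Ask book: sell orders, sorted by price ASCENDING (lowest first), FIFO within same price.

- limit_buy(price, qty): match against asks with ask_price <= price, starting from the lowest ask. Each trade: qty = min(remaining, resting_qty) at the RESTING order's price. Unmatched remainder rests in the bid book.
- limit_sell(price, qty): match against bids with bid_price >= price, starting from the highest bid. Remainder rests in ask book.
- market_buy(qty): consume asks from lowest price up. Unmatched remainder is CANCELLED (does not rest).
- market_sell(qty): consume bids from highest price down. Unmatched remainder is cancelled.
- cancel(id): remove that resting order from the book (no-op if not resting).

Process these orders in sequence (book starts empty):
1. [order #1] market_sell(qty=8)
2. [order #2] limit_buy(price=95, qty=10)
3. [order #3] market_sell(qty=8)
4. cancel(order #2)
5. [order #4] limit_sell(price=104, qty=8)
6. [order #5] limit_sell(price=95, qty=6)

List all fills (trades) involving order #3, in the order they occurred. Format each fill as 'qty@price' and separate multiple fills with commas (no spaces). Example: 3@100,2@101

Answer: 8@95

Derivation:
After op 1 [order #1] market_sell(qty=8): fills=none; bids=[-] asks=[-]
After op 2 [order #2] limit_buy(price=95, qty=10): fills=none; bids=[#2:10@95] asks=[-]
After op 3 [order #3] market_sell(qty=8): fills=#2x#3:8@95; bids=[#2:2@95] asks=[-]
After op 4 cancel(order #2): fills=none; bids=[-] asks=[-]
After op 5 [order #4] limit_sell(price=104, qty=8): fills=none; bids=[-] asks=[#4:8@104]
After op 6 [order #5] limit_sell(price=95, qty=6): fills=none; bids=[-] asks=[#5:6@95 #4:8@104]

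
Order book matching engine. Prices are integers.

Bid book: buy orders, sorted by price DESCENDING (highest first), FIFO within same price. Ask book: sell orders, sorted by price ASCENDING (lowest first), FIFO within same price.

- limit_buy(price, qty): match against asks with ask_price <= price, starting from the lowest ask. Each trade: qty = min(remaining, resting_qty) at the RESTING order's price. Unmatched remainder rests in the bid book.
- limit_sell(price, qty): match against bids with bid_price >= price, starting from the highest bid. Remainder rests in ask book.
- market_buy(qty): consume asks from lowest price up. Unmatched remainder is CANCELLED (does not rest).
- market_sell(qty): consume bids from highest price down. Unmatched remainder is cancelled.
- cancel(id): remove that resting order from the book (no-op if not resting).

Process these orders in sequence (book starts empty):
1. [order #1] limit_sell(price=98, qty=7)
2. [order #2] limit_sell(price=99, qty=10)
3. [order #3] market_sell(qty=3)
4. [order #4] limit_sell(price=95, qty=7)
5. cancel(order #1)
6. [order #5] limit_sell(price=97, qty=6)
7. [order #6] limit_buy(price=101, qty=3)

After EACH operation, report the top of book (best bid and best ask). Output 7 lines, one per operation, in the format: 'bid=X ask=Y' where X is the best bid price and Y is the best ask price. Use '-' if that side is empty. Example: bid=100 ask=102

After op 1 [order #1] limit_sell(price=98, qty=7): fills=none; bids=[-] asks=[#1:7@98]
After op 2 [order #2] limit_sell(price=99, qty=10): fills=none; bids=[-] asks=[#1:7@98 #2:10@99]
After op 3 [order #3] market_sell(qty=3): fills=none; bids=[-] asks=[#1:7@98 #2:10@99]
After op 4 [order #4] limit_sell(price=95, qty=7): fills=none; bids=[-] asks=[#4:7@95 #1:7@98 #2:10@99]
After op 5 cancel(order #1): fills=none; bids=[-] asks=[#4:7@95 #2:10@99]
After op 6 [order #5] limit_sell(price=97, qty=6): fills=none; bids=[-] asks=[#4:7@95 #5:6@97 #2:10@99]
After op 7 [order #6] limit_buy(price=101, qty=3): fills=#6x#4:3@95; bids=[-] asks=[#4:4@95 #5:6@97 #2:10@99]

Answer: bid=- ask=98
bid=- ask=98
bid=- ask=98
bid=- ask=95
bid=- ask=95
bid=- ask=95
bid=- ask=95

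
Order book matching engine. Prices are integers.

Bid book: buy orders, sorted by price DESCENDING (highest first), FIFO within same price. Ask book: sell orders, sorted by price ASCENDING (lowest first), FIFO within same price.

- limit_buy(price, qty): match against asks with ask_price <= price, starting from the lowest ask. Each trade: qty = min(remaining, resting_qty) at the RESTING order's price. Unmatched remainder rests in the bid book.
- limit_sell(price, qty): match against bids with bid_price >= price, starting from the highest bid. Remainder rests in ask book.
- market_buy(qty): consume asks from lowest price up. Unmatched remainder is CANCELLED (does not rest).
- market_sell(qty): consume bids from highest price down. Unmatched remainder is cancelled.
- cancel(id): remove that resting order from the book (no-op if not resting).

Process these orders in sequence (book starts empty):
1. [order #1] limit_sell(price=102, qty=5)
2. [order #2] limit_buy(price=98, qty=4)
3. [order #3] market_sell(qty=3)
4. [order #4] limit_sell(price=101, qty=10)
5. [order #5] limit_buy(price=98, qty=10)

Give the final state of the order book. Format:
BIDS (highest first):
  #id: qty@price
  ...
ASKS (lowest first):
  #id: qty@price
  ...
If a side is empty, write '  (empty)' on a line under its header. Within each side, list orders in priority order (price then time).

Answer: BIDS (highest first):
  #2: 1@98
  #5: 10@98
ASKS (lowest first):
  #4: 10@101
  #1: 5@102

Derivation:
After op 1 [order #1] limit_sell(price=102, qty=5): fills=none; bids=[-] asks=[#1:5@102]
After op 2 [order #2] limit_buy(price=98, qty=4): fills=none; bids=[#2:4@98] asks=[#1:5@102]
After op 3 [order #3] market_sell(qty=3): fills=#2x#3:3@98; bids=[#2:1@98] asks=[#1:5@102]
After op 4 [order #4] limit_sell(price=101, qty=10): fills=none; bids=[#2:1@98] asks=[#4:10@101 #1:5@102]
After op 5 [order #5] limit_buy(price=98, qty=10): fills=none; bids=[#2:1@98 #5:10@98] asks=[#4:10@101 #1:5@102]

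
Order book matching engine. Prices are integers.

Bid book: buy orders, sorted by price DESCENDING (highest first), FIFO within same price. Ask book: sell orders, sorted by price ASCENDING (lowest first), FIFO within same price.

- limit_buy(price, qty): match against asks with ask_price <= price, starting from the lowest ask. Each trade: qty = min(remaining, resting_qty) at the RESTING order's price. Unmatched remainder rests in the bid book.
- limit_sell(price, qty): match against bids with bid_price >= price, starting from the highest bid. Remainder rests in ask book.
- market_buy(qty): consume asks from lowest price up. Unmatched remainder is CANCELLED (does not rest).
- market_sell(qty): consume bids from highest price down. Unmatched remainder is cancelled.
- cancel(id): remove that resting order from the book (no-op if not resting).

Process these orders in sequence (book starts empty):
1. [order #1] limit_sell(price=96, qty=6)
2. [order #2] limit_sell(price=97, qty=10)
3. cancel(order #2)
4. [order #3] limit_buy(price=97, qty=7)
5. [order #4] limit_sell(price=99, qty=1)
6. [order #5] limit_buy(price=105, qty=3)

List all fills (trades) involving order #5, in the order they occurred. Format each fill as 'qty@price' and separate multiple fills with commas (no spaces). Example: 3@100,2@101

After op 1 [order #1] limit_sell(price=96, qty=6): fills=none; bids=[-] asks=[#1:6@96]
After op 2 [order #2] limit_sell(price=97, qty=10): fills=none; bids=[-] asks=[#1:6@96 #2:10@97]
After op 3 cancel(order #2): fills=none; bids=[-] asks=[#1:6@96]
After op 4 [order #3] limit_buy(price=97, qty=7): fills=#3x#1:6@96; bids=[#3:1@97] asks=[-]
After op 5 [order #4] limit_sell(price=99, qty=1): fills=none; bids=[#3:1@97] asks=[#4:1@99]
After op 6 [order #5] limit_buy(price=105, qty=3): fills=#5x#4:1@99; bids=[#5:2@105 #3:1@97] asks=[-]

Answer: 1@99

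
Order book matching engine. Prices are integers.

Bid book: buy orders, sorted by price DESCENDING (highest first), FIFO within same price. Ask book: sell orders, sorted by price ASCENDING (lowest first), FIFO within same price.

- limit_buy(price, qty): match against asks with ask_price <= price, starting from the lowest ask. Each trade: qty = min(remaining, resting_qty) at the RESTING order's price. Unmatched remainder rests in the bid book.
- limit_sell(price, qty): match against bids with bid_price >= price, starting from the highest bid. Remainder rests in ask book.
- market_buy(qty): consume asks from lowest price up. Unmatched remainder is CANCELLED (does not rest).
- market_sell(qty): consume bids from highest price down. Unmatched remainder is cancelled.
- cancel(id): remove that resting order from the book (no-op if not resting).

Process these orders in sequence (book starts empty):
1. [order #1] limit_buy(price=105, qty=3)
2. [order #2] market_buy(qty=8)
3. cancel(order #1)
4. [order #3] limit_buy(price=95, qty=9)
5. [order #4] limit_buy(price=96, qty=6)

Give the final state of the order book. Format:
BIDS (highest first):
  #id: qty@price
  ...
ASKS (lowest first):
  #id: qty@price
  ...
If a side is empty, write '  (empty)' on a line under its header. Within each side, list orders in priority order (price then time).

Answer: BIDS (highest first):
  #4: 6@96
  #3: 9@95
ASKS (lowest first):
  (empty)

Derivation:
After op 1 [order #1] limit_buy(price=105, qty=3): fills=none; bids=[#1:3@105] asks=[-]
After op 2 [order #2] market_buy(qty=8): fills=none; bids=[#1:3@105] asks=[-]
After op 3 cancel(order #1): fills=none; bids=[-] asks=[-]
After op 4 [order #3] limit_buy(price=95, qty=9): fills=none; bids=[#3:9@95] asks=[-]
After op 5 [order #4] limit_buy(price=96, qty=6): fills=none; bids=[#4:6@96 #3:9@95] asks=[-]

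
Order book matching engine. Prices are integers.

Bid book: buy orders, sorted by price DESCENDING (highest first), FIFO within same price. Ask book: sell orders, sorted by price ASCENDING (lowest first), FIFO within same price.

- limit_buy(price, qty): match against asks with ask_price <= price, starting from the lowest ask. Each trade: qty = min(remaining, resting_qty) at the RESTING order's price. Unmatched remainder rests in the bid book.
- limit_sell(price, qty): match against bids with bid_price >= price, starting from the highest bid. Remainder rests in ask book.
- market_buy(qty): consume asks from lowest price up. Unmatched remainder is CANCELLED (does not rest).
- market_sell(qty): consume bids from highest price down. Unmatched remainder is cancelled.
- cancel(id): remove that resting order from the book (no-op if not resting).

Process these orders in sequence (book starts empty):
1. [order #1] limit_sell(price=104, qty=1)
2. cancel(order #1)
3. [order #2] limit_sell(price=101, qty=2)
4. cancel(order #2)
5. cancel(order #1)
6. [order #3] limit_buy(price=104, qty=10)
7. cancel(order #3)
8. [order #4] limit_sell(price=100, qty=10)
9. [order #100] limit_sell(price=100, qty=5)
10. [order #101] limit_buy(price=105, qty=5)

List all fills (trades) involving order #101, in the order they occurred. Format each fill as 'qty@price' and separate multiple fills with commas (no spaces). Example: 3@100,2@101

Answer: 5@100

Derivation:
After op 1 [order #1] limit_sell(price=104, qty=1): fills=none; bids=[-] asks=[#1:1@104]
After op 2 cancel(order #1): fills=none; bids=[-] asks=[-]
After op 3 [order #2] limit_sell(price=101, qty=2): fills=none; bids=[-] asks=[#2:2@101]
After op 4 cancel(order #2): fills=none; bids=[-] asks=[-]
After op 5 cancel(order #1): fills=none; bids=[-] asks=[-]
After op 6 [order #3] limit_buy(price=104, qty=10): fills=none; bids=[#3:10@104] asks=[-]
After op 7 cancel(order #3): fills=none; bids=[-] asks=[-]
After op 8 [order #4] limit_sell(price=100, qty=10): fills=none; bids=[-] asks=[#4:10@100]
After op 9 [order #100] limit_sell(price=100, qty=5): fills=none; bids=[-] asks=[#4:10@100 #100:5@100]
After op 10 [order #101] limit_buy(price=105, qty=5): fills=#101x#4:5@100; bids=[-] asks=[#4:5@100 #100:5@100]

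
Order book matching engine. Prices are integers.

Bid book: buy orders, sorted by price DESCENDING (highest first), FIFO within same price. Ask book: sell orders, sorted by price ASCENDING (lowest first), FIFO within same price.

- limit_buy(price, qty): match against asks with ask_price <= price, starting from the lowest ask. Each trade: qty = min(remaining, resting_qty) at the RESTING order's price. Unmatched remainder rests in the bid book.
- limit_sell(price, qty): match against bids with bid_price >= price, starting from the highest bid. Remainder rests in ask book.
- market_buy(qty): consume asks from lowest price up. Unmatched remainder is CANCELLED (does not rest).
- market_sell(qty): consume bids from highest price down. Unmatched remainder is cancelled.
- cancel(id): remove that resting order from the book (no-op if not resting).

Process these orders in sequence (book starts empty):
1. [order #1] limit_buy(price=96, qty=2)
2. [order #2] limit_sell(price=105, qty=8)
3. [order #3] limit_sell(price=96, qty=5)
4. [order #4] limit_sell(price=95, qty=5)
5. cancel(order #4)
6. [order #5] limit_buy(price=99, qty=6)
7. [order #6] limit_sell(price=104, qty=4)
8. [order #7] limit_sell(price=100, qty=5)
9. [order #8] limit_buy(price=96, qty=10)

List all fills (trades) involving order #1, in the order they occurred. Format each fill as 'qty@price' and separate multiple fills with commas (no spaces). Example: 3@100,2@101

After op 1 [order #1] limit_buy(price=96, qty=2): fills=none; bids=[#1:2@96] asks=[-]
After op 2 [order #2] limit_sell(price=105, qty=8): fills=none; bids=[#1:2@96] asks=[#2:8@105]
After op 3 [order #3] limit_sell(price=96, qty=5): fills=#1x#3:2@96; bids=[-] asks=[#3:3@96 #2:8@105]
After op 4 [order #4] limit_sell(price=95, qty=5): fills=none; bids=[-] asks=[#4:5@95 #3:3@96 #2:8@105]
After op 5 cancel(order #4): fills=none; bids=[-] asks=[#3:3@96 #2:8@105]
After op 6 [order #5] limit_buy(price=99, qty=6): fills=#5x#3:3@96; bids=[#5:3@99] asks=[#2:8@105]
After op 7 [order #6] limit_sell(price=104, qty=4): fills=none; bids=[#5:3@99] asks=[#6:4@104 #2:8@105]
After op 8 [order #7] limit_sell(price=100, qty=5): fills=none; bids=[#5:3@99] asks=[#7:5@100 #6:4@104 #2:8@105]
After op 9 [order #8] limit_buy(price=96, qty=10): fills=none; bids=[#5:3@99 #8:10@96] asks=[#7:5@100 #6:4@104 #2:8@105]

Answer: 2@96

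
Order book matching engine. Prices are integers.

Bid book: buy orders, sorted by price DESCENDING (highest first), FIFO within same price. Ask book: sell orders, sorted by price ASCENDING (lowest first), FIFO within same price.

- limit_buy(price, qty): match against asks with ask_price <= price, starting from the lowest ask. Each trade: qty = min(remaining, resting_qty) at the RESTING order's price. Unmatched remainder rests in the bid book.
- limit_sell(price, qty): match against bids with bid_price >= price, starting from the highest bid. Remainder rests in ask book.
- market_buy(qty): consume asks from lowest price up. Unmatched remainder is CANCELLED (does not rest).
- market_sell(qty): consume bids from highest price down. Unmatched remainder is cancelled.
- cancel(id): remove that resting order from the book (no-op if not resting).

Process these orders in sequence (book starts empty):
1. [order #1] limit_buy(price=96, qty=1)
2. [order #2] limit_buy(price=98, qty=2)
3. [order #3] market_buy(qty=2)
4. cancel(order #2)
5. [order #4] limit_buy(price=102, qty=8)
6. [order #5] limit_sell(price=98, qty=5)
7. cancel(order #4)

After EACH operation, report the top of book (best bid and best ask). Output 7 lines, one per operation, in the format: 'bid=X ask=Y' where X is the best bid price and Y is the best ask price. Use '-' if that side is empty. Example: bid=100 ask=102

After op 1 [order #1] limit_buy(price=96, qty=1): fills=none; bids=[#1:1@96] asks=[-]
After op 2 [order #2] limit_buy(price=98, qty=2): fills=none; bids=[#2:2@98 #1:1@96] asks=[-]
After op 3 [order #3] market_buy(qty=2): fills=none; bids=[#2:2@98 #1:1@96] asks=[-]
After op 4 cancel(order #2): fills=none; bids=[#1:1@96] asks=[-]
After op 5 [order #4] limit_buy(price=102, qty=8): fills=none; bids=[#4:8@102 #1:1@96] asks=[-]
After op 6 [order #5] limit_sell(price=98, qty=5): fills=#4x#5:5@102; bids=[#4:3@102 #1:1@96] asks=[-]
After op 7 cancel(order #4): fills=none; bids=[#1:1@96] asks=[-]

Answer: bid=96 ask=-
bid=98 ask=-
bid=98 ask=-
bid=96 ask=-
bid=102 ask=-
bid=102 ask=-
bid=96 ask=-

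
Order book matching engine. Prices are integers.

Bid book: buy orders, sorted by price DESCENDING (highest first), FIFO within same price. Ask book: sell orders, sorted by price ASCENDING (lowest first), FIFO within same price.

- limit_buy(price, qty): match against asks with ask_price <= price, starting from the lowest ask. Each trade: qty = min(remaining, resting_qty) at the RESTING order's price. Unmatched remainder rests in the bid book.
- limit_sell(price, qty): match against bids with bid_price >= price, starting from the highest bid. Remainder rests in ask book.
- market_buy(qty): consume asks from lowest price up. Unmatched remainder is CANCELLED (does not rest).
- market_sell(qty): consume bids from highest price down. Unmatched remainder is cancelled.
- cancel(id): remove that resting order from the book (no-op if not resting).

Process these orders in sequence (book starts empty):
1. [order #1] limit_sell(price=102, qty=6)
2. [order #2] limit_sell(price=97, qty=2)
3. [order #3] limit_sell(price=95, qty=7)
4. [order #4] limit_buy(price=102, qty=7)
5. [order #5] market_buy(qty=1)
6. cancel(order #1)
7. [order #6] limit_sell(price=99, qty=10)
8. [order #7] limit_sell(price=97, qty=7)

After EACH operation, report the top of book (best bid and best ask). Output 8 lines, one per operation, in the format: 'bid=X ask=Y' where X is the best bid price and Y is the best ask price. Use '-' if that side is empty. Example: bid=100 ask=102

After op 1 [order #1] limit_sell(price=102, qty=6): fills=none; bids=[-] asks=[#1:6@102]
After op 2 [order #2] limit_sell(price=97, qty=2): fills=none; bids=[-] asks=[#2:2@97 #1:6@102]
After op 3 [order #3] limit_sell(price=95, qty=7): fills=none; bids=[-] asks=[#3:7@95 #2:2@97 #1:6@102]
After op 4 [order #4] limit_buy(price=102, qty=7): fills=#4x#3:7@95; bids=[-] asks=[#2:2@97 #1:6@102]
After op 5 [order #5] market_buy(qty=1): fills=#5x#2:1@97; bids=[-] asks=[#2:1@97 #1:6@102]
After op 6 cancel(order #1): fills=none; bids=[-] asks=[#2:1@97]
After op 7 [order #6] limit_sell(price=99, qty=10): fills=none; bids=[-] asks=[#2:1@97 #6:10@99]
After op 8 [order #7] limit_sell(price=97, qty=7): fills=none; bids=[-] asks=[#2:1@97 #7:7@97 #6:10@99]

Answer: bid=- ask=102
bid=- ask=97
bid=- ask=95
bid=- ask=97
bid=- ask=97
bid=- ask=97
bid=- ask=97
bid=- ask=97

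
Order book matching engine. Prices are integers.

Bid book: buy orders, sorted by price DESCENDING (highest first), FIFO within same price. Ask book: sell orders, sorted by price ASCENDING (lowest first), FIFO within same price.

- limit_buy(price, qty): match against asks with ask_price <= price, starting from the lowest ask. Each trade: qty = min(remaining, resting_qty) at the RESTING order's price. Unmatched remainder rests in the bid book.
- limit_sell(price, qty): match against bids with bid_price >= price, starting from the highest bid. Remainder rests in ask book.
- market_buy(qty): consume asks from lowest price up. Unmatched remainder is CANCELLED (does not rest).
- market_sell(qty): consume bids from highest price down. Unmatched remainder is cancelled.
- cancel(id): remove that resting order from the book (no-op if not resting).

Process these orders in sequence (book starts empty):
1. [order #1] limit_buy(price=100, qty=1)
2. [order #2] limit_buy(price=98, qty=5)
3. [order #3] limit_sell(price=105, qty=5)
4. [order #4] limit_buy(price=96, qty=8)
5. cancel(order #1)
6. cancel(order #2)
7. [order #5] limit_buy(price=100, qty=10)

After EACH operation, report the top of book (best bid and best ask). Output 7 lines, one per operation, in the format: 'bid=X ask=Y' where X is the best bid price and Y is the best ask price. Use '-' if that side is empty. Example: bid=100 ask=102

Answer: bid=100 ask=-
bid=100 ask=-
bid=100 ask=105
bid=100 ask=105
bid=98 ask=105
bid=96 ask=105
bid=100 ask=105

Derivation:
After op 1 [order #1] limit_buy(price=100, qty=1): fills=none; bids=[#1:1@100] asks=[-]
After op 2 [order #2] limit_buy(price=98, qty=5): fills=none; bids=[#1:1@100 #2:5@98] asks=[-]
After op 3 [order #3] limit_sell(price=105, qty=5): fills=none; bids=[#1:1@100 #2:5@98] asks=[#3:5@105]
After op 4 [order #4] limit_buy(price=96, qty=8): fills=none; bids=[#1:1@100 #2:5@98 #4:8@96] asks=[#3:5@105]
After op 5 cancel(order #1): fills=none; bids=[#2:5@98 #4:8@96] asks=[#3:5@105]
After op 6 cancel(order #2): fills=none; bids=[#4:8@96] asks=[#3:5@105]
After op 7 [order #5] limit_buy(price=100, qty=10): fills=none; bids=[#5:10@100 #4:8@96] asks=[#3:5@105]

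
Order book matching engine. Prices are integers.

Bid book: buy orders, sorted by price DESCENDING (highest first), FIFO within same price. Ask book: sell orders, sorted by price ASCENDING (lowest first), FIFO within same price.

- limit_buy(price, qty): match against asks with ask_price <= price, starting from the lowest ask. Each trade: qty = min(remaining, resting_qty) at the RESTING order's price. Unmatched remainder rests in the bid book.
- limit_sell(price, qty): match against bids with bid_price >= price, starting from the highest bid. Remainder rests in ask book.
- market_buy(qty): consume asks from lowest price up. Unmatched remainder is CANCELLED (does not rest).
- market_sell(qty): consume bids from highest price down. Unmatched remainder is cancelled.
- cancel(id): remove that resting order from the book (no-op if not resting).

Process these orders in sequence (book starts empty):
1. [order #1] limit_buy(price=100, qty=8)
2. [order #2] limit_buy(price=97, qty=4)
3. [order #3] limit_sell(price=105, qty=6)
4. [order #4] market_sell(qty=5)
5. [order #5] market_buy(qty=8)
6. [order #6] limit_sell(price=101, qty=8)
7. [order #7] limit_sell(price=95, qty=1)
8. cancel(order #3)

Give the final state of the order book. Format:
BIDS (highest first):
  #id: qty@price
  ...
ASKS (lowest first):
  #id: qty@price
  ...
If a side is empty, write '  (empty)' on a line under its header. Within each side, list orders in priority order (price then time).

After op 1 [order #1] limit_buy(price=100, qty=8): fills=none; bids=[#1:8@100] asks=[-]
After op 2 [order #2] limit_buy(price=97, qty=4): fills=none; bids=[#1:8@100 #2:4@97] asks=[-]
After op 3 [order #3] limit_sell(price=105, qty=6): fills=none; bids=[#1:8@100 #2:4@97] asks=[#3:6@105]
After op 4 [order #4] market_sell(qty=5): fills=#1x#4:5@100; bids=[#1:3@100 #2:4@97] asks=[#3:6@105]
After op 5 [order #5] market_buy(qty=8): fills=#5x#3:6@105; bids=[#1:3@100 #2:4@97] asks=[-]
After op 6 [order #6] limit_sell(price=101, qty=8): fills=none; bids=[#1:3@100 #2:4@97] asks=[#6:8@101]
After op 7 [order #7] limit_sell(price=95, qty=1): fills=#1x#7:1@100; bids=[#1:2@100 #2:4@97] asks=[#6:8@101]
After op 8 cancel(order #3): fills=none; bids=[#1:2@100 #2:4@97] asks=[#6:8@101]

Answer: BIDS (highest first):
  #1: 2@100
  #2: 4@97
ASKS (lowest first):
  #6: 8@101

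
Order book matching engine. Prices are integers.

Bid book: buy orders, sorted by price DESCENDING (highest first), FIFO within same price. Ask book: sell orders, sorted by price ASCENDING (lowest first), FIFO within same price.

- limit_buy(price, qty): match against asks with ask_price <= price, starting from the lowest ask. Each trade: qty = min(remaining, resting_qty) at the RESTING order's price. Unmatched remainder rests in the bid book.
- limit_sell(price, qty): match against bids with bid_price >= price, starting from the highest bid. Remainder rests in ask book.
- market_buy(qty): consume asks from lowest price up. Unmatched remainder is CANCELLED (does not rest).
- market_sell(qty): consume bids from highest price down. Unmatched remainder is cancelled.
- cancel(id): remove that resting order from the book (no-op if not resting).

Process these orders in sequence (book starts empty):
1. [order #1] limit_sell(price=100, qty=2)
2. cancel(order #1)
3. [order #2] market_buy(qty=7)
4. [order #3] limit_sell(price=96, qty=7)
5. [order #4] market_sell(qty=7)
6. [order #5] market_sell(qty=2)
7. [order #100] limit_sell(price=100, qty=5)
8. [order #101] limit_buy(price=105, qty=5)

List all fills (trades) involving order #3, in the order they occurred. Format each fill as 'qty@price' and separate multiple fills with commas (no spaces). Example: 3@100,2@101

After op 1 [order #1] limit_sell(price=100, qty=2): fills=none; bids=[-] asks=[#1:2@100]
After op 2 cancel(order #1): fills=none; bids=[-] asks=[-]
After op 3 [order #2] market_buy(qty=7): fills=none; bids=[-] asks=[-]
After op 4 [order #3] limit_sell(price=96, qty=7): fills=none; bids=[-] asks=[#3:7@96]
After op 5 [order #4] market_sell(qty=7): fills=none; bids=[-] asks=[#3:7@96]
After op 6 [order #5] market_sell(qty=2): fills=none; bids=[-] asks=[#3:7@96]
After op 7 [order #100] limit_sell(price=100, qty=5): fills=none; bids=[-] asks=[#3:7@96 #100:5@100]
After op 8 [order #101] limit_buy(price=105, qty=5): fills=#101x#3:5@96; bids=[-] asks=[#3:2@96 #100:5@100]

Answer: 5@96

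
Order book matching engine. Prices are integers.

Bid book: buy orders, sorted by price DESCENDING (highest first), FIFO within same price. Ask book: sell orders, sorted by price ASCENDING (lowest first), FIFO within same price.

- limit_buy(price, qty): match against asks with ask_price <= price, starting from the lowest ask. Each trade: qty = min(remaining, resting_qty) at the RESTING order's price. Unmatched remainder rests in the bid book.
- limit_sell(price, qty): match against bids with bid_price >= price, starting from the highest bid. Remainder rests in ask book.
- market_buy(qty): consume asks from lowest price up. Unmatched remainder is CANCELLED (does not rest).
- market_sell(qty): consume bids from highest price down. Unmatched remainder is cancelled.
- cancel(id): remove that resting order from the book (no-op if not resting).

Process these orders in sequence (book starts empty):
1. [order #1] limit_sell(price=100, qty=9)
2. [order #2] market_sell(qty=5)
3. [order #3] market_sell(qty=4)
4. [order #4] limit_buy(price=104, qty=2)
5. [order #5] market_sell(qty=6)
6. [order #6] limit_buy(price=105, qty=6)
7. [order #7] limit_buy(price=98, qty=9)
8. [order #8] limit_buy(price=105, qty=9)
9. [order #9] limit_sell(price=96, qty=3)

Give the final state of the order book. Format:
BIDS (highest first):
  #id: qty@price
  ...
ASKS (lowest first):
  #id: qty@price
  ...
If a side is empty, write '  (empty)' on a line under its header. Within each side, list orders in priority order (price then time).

After op 1 [order #1] limit_sell(price=100, qty=9): fills=none; bids=[-] asks=[#1:9@100]
After op 2 [order #2] market_sell(qty=5): fills=none; bids=[-] asks=[#1:9@100]
After op 3 [order #3] market_sell(qty=4): fills=none; bids=[-] asks=[#1:9@100]
After op 4 [order #4] limit_buy(price=104, qty=2): fills=#4x#1:2@100; bids=[-] asks=[#1:7@100]
After op 5 [order #5] market_sell(qty=6): fills=none; bids=[-] asks=[#1:7@100]
After op 6 [order #6] limit_buy(price=105, qty=6): fills=#6x#1:6@100; bids=[-] asks=[#1:1@100]
After op 7 [order #7] limit_buy(price=98, qty=9): fills=none; bids=[#7:9@98] asks=[#1:1@100]
After op 8 [order #8] limit_buy(price=105, qty=9): fills=#8x#1:1@100; bids=[#8:8@105 #7:9@98] asks=[-]
After op 9 [order #9] limit_sell(price=96, qty=3): fills=#8x#9:3@105; bids=[#8:5@105 #7:9@98] asks=[-]

Answer: BIDS (highest first):
  #8: 5@105
  #7: 9@98
ASKS (lowest first):
  (empty)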